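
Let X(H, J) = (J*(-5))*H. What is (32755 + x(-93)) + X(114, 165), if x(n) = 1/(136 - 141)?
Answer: -306476/5 ≈ -61295.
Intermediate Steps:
X(H, J) = -5*H*J (X(H, J) = (-5*J)*H = -5*H*J)
x(n) = -1/5 (x(n) = 1/(-5) = -1/5)
(32755 + x(-93)) + X(114, 165) = (32755 - 1/5) - 5*114*165 = 163774/5 - 94050 = -306476/5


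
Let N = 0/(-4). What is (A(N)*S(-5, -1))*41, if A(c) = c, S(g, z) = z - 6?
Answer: 0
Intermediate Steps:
S(g, z) = -6 + z
N = 0 (N = 0*(-1/4) = 0)
(A(N)*S(-5, -1))*41 = (0*(-6 - 1))*41 = (0*(-7))*41 = 0*41 = 0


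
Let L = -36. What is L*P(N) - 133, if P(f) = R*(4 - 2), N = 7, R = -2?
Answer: 11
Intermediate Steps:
P(f) = -4 (P(f) = -2*(4 - 2) = -2*2 = -4)
L*P(N) - 133 = -36*(-4) - 133 = 144 - 133 = 11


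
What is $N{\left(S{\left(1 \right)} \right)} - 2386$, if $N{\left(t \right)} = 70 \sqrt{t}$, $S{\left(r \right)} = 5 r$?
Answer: $-2386 + 70 \sqrt{5} \approx -2229.5$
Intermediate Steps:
$N{\left(S{\left(1 \right)} \right)} - 2386 = 70 \sqrt{5 \cdot 1} - 2386 = 70 \sqrt{5} - 2386 = -2386 + 70 \sqrt{5}$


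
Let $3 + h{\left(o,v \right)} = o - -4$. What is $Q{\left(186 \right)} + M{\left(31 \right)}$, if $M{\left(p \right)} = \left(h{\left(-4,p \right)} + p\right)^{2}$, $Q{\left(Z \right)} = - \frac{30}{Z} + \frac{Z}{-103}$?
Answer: $\frac{2497031}{3193} \approx 782.03$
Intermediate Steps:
$h{\left(o,v \right)} = 1 + o$ ($h{\left(o,v \right)} = -3 + \left(o - -4\right) = -3 + \left(o + 4\right) = -3 + \left(4 + o\right) = 1 + o$)
$Q{\left(Z \right)} = - \frac{30}{Z} - \frac{Z}{103}$ ($Q{\left(Z \right)} = - \frac{30}{Z} + Z \left(- \frac{1}{103}\right) = - \frac{30}{Z} - \frac{Z}{103}$)
$M{\left(p \right)} = \left(-3 + p\right)^{2}$ ($M{\left(p \right)} = \left(\left(1 - 4\right) + p\right)^{2} = \left(-3 + p\right)^{2}$)
$Q{\left(186 \right)} + M{\left(31 \right)} = \left(- \frac{30}{186} - \frac{186}{103}\right) + \left(-3 + 31\right)^{2} = \left(\left(-30\right) \frac{1}{186} - \frac{186}{103}\right) + 28^{2} = \left(- \frac{5}{31} - \frac{186}{103}\right) + 784 = - \frac{6281}{3193} + 784 = \frac{2497031}{3193}$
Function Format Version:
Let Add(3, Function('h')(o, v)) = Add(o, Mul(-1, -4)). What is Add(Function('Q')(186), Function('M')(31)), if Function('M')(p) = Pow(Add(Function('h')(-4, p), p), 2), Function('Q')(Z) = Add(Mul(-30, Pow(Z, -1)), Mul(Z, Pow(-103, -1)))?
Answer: Rational(2497031, 3193) ≈ 782.03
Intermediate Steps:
Function('h')(o, v) = Add(1, o) (Function('h')(o, v) = Add(-3, Add(o, Mul(-1, -4))) = Add(-3, Add(o, 4)) = Add(-3, Add(4, o)) = Add(1, o))
Function('Q')(Z) = Add(Mul(-30, Pow(Z, -1)), Mul(Rational(-1, 103), Z)) (Function('Q')(Z) = Add(Mul(-30, Pow(Z, -1)), Mul(Z, Rational(-1, 103))) = Add(Mul(-30, Pow(Z, -1)), Mul(Rational(-1, 103), Z)))
Function('M')(p) = Pow(Add(-3, p), 2) (Function('M')(p) = Pow(Add(Add(1, -4), p), 2) = Pow(Add(-3, p), 2))
Add(Function('Q')(186), Function('M')(31)) = Add(Add(Mul(-30, Pow(186, -1)), Mul(Rational(-1, 103), 186)), Pow(Add(-3, 31), 2)) = Add(Add(Mul(-30, Rational(1, 186)), Rational(-186, 103)), Pow(28, 2)) = Add(Add(Rational(-5, 31), Rational(-186, 103)), 784) = Add(Rational(-6281, 3193), 784) = Rational(2497031, 3193)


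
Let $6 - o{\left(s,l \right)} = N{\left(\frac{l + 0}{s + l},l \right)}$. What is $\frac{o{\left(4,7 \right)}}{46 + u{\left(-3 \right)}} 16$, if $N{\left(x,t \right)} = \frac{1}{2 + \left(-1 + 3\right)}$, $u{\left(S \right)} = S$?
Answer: $\frac{92}{43} \approx 2.1395$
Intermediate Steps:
$N{\left(x,t \right)} = \frac{1}{4}$ ($N{\left(x,t \right)} = \frac{1}{2 + 2} = \frac{1}{4}$)
$o{\left(s,l \right)} = \frac{23}{4}$ ($o{\left(s,l \right)} = 6 - \frac{1}{4} = \frac{23}{4}$)
$\frac{o{\left(4,7 \right)}}{46 + u{\left(-3 \right)}} 16 = \frac{1}{46 - 3} \cdot \frac{23}{4} \cdot 16 = \frac{1}{43} \cdot \frac{23}{4} \cdot 16 = \frac{23}{172} \cdot 16 = \frac{92}{43}$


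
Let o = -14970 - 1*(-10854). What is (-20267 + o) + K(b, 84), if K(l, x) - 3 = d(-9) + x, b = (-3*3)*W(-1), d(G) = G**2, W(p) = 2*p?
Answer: -24215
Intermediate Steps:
o = -4116 (o = -14970 + 10854 = -4116)
b = 18 (b = (-3*3)*(2*(-1)) = -9*(-2) = 18)
K(l, x) = 84 + x (K(l, x) = 3 + ((-9)**2 + x) = 3 + (81 + x) = 84 + x)
(-20267 + o) + K(b, 84) = (-20267 - 4116) + (84 + 84) = -24383 + 168 = -24215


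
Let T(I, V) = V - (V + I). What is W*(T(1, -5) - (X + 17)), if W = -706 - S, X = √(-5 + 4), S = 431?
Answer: 20466 + 1137*I ≈ 20466.0 + 1137.0*I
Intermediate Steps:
T(I, V) = -I (T(I, V) = V - (I + V) = V + (-I - V) = -I)
X = I (X = √(-1) = I ≈ 1.0*I)
W = -1137 (W = -706 - 1*431 = -706 - 431 = -1137)
W*(T(1, -5) - (X + 17)) = -1137*(-1*1 - (I + 17)) = -1137*(-1 - (17 + I)) = -1137*(-1 + (-17 - I)) = -1137*(-18 - I) = 20466 + 1137*I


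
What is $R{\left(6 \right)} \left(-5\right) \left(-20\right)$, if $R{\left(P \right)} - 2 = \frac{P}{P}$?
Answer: $300$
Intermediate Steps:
$R{\left(P \right)} = 3$ ($R{\left(P \right)} = 2 + \frac{P}{P} = 2 + 1 = 3$)
$R{\left(6 \right)} \left(-5\right) \left(-20\right) = 3 \left(-5\right) \left(-20\right) = \left(-15\right) \left(-20\right) = 300$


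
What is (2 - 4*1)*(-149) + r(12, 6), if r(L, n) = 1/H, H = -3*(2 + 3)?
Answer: 4469/15 ≈ 297.93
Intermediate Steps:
H = -15 (H = -3*5 = -15)
r(L, n) = -1/15 (r(L, n) = 1/(-15) = -1/15)
(2 - 4*1)*(-149) + r(12, 6) = (2 - 4*1)*(-149) - 1/15 = (2 - 4)*(-149) - 1/15 = -2*(-149) - 1/15 = 298 - 1/15 = 4469/15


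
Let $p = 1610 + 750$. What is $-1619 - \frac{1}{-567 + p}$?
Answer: $- \frac{2902868}{1793} \approx -1619.0$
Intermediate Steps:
$p = 2360$
$-1619 - \frac{1}{-567 + p} = -1619 - \frac{1}{-567 + 2360} = -1619 - \frac{1}{1793} = - \frac{2902868}{1793}$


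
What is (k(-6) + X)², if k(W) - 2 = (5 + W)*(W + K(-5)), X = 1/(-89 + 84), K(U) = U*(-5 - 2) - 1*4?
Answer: 13456/25 ≈ 538.24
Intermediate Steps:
K(U) = -4 - 7*U (K(U) = U*(-7) - 4 = -7*U - 4 = -4 - 7*U)
X = -⅕ (X = 1/(-5) = -⅕ ≈ -0.20000)
k(W) = 2 + (5 + W)*(31 + W) (k(W) = 2 + (5 + W)*(W + (-4 - 7*(-5))) = 2 + (5 + W)*(W + (-4 + 35)) = 2 + (5 + W)*(W + 31) = 2 + (5 + W)*(31 + W))
(k(-6) + X)² = ((157 + (-6)² + 36*(-6)) - ⅕)² = ((157 + 36 - 216) - ⅕)² = (-23 - ⅕)² = (-116/5)² = 13456/25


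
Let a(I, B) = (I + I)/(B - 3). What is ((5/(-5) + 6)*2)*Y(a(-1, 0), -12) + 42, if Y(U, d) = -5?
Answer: -8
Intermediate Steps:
a(I, B) = 2*I/(-3 + B) (a(I, B) = (2*I)/(-3 + B) = 2*I/(-3 + B))
((5/(-5) + 6)*2)*Y(a(-1, 0), -12) + 42 = ((5/(-5) + 6)*2)*(-5) + 42 = ((5*(-1/5) + 6)*2)*(-5) + 42 = ((-1 + 6)*2)*(-5) + 42 = (5*2)*(-5) + 42 = 10*(-5) + 42 = -50 + 42 = -8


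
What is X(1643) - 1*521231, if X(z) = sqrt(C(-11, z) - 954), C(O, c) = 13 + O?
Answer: -521231 + 2*I*sqrt(238) ≈ -5.2123e+5 + 30.854*I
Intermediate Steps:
X(z) = 2*I*sqrt(238) (X(z) = sqrt((13 - 11) - 954) = sqrt(2 - 954) = sqrt(-952) = 2*I*sqrt(238))
X(1643) - 1*521231 = 2*I*sqrt(238) - 1*521231 = 2*I*sqrt(238) - 521231 = -521231 + 2*I*sqrt(238)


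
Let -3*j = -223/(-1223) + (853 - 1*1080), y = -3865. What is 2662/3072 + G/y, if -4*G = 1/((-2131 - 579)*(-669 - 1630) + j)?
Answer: 2449895502828217/2827227266941440 ≈ 0.86654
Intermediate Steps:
j = 92466/1223 (j = -(-223/(-1223) + (853 - 1*1080))/3 = -(-223*(-1/1223) + (853 - 1080))/3 = -(223/1223 - 227)/3 = -⅓*(-277398/1223) = 92466/1223 ≈ 75.606)
G = -1223/30478948544 (G = -1/(4*((-2131 - 579)*(-669 - 1630) + 92466/1223)) = -1/(4*(-2710*(-2299) + 92466/1223)) = -1/(4*(6230290 + 92466/1223)) = -1/(4*7619737136/1223) = -¼*1223/7619737136 = -1223/30478948544 ≈ -4.0126e-8)
2662/3072 + G/y = 2662/3072 - 1223/30478948544/(-3865) = 2662*(1/3072) - 1223/30478948544*(-1/3865) = 1331/1536 + 1223/117801136122560 = 2449895502828217/2827227266941440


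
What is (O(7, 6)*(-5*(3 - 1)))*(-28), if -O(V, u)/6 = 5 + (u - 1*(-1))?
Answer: -20160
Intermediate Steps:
O(V, u) = -36 - 6*u (O(V, u) = -6*(5 + (u - 1*(-1))) = -6*(5 + (u + 1)) = -6*(5 + (1 + u)) = -6*(6 + u) = -36 - 6*u)
(O(7, 6)*(-5*(3 - 1)))*(-28) = ((-36 - 6*6)*(-5*(3 - 1)))*(-28) = ((-36 - 36)*(-5*2))*(-28) = -72*(-10)*(-28) = 720*(-28) = -20160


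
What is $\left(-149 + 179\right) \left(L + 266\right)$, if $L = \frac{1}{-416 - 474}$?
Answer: $\frac{710217}{89} \approx 7980.0$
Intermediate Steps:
$L = - \frac{1}{890}$ ($L = \frac{1}{-890} = - \frac{1}{890} \approx -0.0011236$)
$\left(-149 + 179\right) \left(L + 266\right) = \left(-149 + 179\right) \left(- \frac{1}{890} + 266\right) = 30 \cdot \frac{236739}{890} = \frac{710217}{89}$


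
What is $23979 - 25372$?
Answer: $-1393$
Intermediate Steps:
$23979 - 25372 = -1393$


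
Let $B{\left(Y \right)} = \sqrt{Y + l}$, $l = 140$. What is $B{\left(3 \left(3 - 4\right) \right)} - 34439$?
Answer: $-34439 + \sqrt{137} \approx -34427.0$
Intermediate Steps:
$B{\left(Y \right)} = \sqrt{140 + Y}$ ($B{\left(Y \right)} = \sqrt{Y + 140} = \sqrt{140 + Y}$)
$B{\left(3 \left(3 - 4\right) \right)} - 34439 = \sqrt{140 + 3 \left(3 - 4\right)} - 34439 = \sqrt{140 + 3 \left(-1\right)} - 34439 = \sqrt{140 - 3} - 34439 = \sqrt{137} - 34439 = -34439 + \sqrt{137}$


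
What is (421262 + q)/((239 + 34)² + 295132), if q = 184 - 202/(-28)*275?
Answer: 5928019/5175254 ≈ 1.1455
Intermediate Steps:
q = 30351/14 (q = 184 - 202*(-1/28)*275 = 184 + (101/14)*275 = 184 + 27775/14 = 30351/14 ≈ 2167.9)
(421262 + q)/((239 + 34)² + 295132) = (421262 + 30351/14)/((239 + 34)² + 295132) = 5928019/(14*(273² + 295132)) = 5928019/(14*(74529 + 295132)) = (5928019/14)/369661 = (5928019/14)*(1/369661) = 5928019/5175254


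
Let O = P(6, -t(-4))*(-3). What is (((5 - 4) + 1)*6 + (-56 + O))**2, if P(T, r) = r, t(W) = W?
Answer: 3136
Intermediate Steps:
O = -12 (O = -1*(-4)*(-3) = 4*(-3) = -12)
(((5 - 4) + 1)*6 + (-56 + O))**2 = (((5 - 4) + 1)*6 + (-56 - 12))**2 = ((1 + 1)*6 - 68)**2 = (2*6 - 68)**2 = (12 - 68)**2 = (-56)**2 = 3136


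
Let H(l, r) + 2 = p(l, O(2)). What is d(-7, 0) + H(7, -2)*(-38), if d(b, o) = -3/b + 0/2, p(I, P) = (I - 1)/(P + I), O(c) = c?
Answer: 1073/21 ≈ 51.095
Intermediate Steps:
p(I, P) = (-1 + I)/(I + P)
H(l, r) = -2 + (-1 + l)/(2 + l) (H(l, r) = -2 + (-1 + l)/(l + 2) = -2 + (-1 + l)/(2 + l))
d(b, o) = -3/b (d(b, o) = -3/b + 0*(1/2) = -3/b + 0 = -3/b)
d(-7, 0) + H(7, -2)*(-38) = -3/(-7) + ((-5 - 1*7)/(2 + 7))*(-38) = -3*(-1/7) + ((-5 - 7)/9)*(-38) = 3/7 + ((1/9)*(-12))*(-38) = 3/7 - 4/3*(-38) = 3/7 + 152/3 = 1073/21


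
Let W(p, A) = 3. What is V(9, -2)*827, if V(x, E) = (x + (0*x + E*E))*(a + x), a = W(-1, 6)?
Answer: 129012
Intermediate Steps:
a = 3
V(x, E) = (3 + x)*(x + E²) (V(x, E) = (x + (0*x + E*E))*(3 + x) = (x + (0 + E²))*(3 + x) = (x + E²)*(3 + x) = (3 + x)*(x + E²))
V(9, -2)*827 = (9² + 3*9 + 3*(-2)² + 9*(-2)²)*827 = (81 + 27 + 3*4 + 9*4)*827 = (81 + 27 + 12 + 36)*827 = 156*827 = 129012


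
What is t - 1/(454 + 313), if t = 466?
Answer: 357421/767 ≈ 466.00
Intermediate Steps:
t - 1/(454 + 313) = 466 - 1/(454 + 313) = 466 - 1/767 = 357421/767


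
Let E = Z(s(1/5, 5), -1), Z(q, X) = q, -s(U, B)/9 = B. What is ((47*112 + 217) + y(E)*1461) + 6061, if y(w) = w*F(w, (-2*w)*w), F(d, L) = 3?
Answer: -185693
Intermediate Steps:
s(U, B) = -9*B
E = -45 (E = -9*5 = -45)
y(w) = 3*w (y(w) = w*3 = 3*w)
((47*112 + 217) + y(E)*1461) + 6061 = ((47*112 + 217) + (3*(-45))*1461) + 6061 = ((5264 + 217) - 135*1461) + 6061 = (5481 - 197235) + 6061 = -191754 + 6061 = -185693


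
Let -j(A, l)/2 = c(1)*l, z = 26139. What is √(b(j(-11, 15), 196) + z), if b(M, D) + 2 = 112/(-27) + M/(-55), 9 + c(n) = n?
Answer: √256085313/99 ≈ 161.64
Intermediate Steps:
c(n) = -9 + n
j(A, l) = 16*l (j(A, l) = -2*(-9 + 1)*l = -(-16)*l = 16*l)
b(M, D) = -166/27 - M/55 (b(M, D) = -2 + (112/(-27) + M/(-55)) = -2 + (112*(-1/27) + M*(-1/55)) = -2 + (-112/27 - M/55) = -166/27 - M/55)
√(b(j(-11, 15), 196) + z) = √((-166/27 - 16*15/55) + 26139) = √((-166/27 - 1/55*240) + 26139) = √((-166/27 - 48/11) + 26139) = √(-3122/297 + 26139) = √(7760161/297) = √256085313/99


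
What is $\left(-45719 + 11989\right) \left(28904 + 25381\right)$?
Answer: $-1831033050$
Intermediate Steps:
$\left(-45719 + 11989\right) \left(28904 + 25381\right) = \left(-33730\right) 54285 = -1831033050$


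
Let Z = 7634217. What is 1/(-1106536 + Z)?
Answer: 1/6527681 ≈ 1.5319e-7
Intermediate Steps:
1/(-1106536 + Z) = 1/(-1106536 + 7634217) = 1/6527681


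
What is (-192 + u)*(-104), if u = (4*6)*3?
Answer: 12480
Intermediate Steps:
u = 72 (u = 24*3 = 72)
(-192 + u)*(-104) = (-192 + 72)*(-104) = -120*(-104) = 12480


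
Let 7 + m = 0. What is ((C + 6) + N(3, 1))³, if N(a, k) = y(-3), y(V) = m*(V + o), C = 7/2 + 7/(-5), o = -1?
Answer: 47045881/1000 ≈ 47046.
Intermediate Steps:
m = -7 (m = -7 + 0 = -7)
C = 21/10 (C = 7*(½) + 7*(-⅕) = 7/2 - 7/5 = 21/10 ≈ 2.1000)
y(V) = 7 - 7*V (y(V) = -7*(V - 1) = -7*(-1 + V) = 7 - 7*V)
N(a, k) = 28 (N(a, k) = 7 - 7*(-3) = 7 + 21 = 28)
((C + 6) + N(3, 1))³ = ((21/10 + 6) + 28)³ = (81/10 + 28)³ = (361/10)³ = 47045881/1000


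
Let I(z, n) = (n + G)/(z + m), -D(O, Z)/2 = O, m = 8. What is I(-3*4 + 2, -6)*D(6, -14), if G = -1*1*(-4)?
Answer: -12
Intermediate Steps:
D(O, Z) = -2*O
G = 4 (G = -1*(-4) = 4)
I(z, n) = (4 + n)/(8 + z) (I(z, n) = (n + 4)/(z + 8) = (4 + n)/(8 + z))
I(-3*4 + 2, -6)*D(6, -14) = ((4 - 6)/(8 + (-3*4 + 2)))*(-2*6) = (-2/(8 + (-12 + 2)))*(-12) = (-2/(8 - 10))*(-12) = (-2/(-2))*(-12) = -1/2*(-2)*(-12) = 1*(-12) = -12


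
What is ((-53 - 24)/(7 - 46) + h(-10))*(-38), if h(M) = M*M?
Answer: -151126/39 ≈ -3875.0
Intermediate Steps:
h(M) = M²
((-53 - 24)/(7 - 46) + h(-10))*(-38) = ((-53 - 24)/(7 - 46) + (-10)²)*(-38) = (-77/(-39) + 100)*(-38) = (-77*(-1/39) + 100)*(-38) = (77/39 + 100)*(-38) = (3977/39)*(-38) = -151126/39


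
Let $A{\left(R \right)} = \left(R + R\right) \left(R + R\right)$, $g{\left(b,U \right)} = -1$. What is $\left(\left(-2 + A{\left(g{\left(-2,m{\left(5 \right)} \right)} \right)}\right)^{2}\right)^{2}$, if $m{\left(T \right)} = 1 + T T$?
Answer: $16$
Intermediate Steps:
$m{\left(T \right)} = 1 + T^{2}$
$A{\left(R \right)} = 4 R^{2}$ ($A{\left(R \right)} = 2 R 2 R = 4 R^{2}$)
$\left(\left(-2 + A{\left(g{\left(-2,m{\left(5 \right)} \right)} \right)}\right)^{2}\right)^{2} = \left(\left(-2 + 4 \left(-1\right)^{2}\right)^{2}\right)^{2} = \left(\left(-2 + 4 \cdot 1\right)^{2}\right)^{2} = \left(\left(-2 + 4\right)^{2}\right)^{2} = \left(2^{2}\right)^{2} = 4^{2} = 16$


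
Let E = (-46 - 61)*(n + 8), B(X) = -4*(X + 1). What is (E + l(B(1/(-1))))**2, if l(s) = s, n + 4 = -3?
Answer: 11449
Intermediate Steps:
n = -7 (n = -4 - 3 = -7)
B(X) = -4 - 4*X (B(X) = -4*(1 + X) = -4 - 4*X)
E = -107 (E = (-46 - 61)*(-7 + 8) = -107*1 = -107)
(E + l(B(1/(-1))))**2 = (-107 + (-4 - 4/(-1)))**2 = (-107 + (-4 - 4*(-1)))**2 = (-107 + (-4 + 4))**2 = (-107 + 0)**2 = (-107)**2 = 11449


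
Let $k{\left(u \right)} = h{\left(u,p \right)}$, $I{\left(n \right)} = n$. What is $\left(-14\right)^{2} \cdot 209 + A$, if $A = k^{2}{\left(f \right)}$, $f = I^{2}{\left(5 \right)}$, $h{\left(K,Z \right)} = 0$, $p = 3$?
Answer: $40964$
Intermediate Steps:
$f = 25$ ($f = 5^{2} = 25$)
$k{\left(u \right)} = 0$
$A = 0$ ($A = 0^{2} = 0$)
$\left(-14\right)^{2} \cdot 209 + A = \left(-14\right)^{2} \cdot 209 + 0 = 196 \cdot 209 + 0 = 40964 + 0 = 40964$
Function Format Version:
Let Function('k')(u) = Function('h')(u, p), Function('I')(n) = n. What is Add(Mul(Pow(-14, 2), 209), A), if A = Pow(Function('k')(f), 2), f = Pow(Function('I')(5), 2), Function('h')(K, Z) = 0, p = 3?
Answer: 40964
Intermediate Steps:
f = 25 (f = Pow(5, 2) = 25)
Function('k')(u) = 0
A = 0 (A = Pow(0, 2) = 0)
Add(Mul(Pow(-14, 2), 209), A) = Add(Mul(Pow(-14, 2), 209), 0) = Add(Mul(196, 209), 0) = Add(40964, 0) = 40964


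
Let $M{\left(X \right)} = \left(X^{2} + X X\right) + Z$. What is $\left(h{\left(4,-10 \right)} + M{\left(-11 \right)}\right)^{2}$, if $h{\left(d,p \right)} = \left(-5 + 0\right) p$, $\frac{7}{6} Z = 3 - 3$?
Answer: $85264$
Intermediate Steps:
$Z = 0$ ($Z = \frac{6 \left(3 - 3\right)}{7} = \frac{6}{7} \cdot 0 = 0$)
$M{\left(X \right)} = 2 X^{2}$ ($M{\left(X \right)} = \left(X^{2} + X X\right) + 0 = \left(X^{2} + X^{2}\right) + 0 = 2 X^{2} + 0 = 2 X^{2}$)
$h{\left(d,p \right)} = - 5 p$
$\left(h{\left(4,-10 \right)} + M{\left(-11 \right)}\right)^{2} = \left(\left(-5\right) \left(-10\right) + 2 \left(-11\right)^{2}\right)^{2} = \left(50 + 2 \cdot 121\right)^{2} = \left(50 + 242\right)^{2} = 292^{2} = 85264$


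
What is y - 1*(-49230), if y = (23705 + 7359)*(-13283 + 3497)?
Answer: -303943074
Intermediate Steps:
y = -303992304 (y = 31064*(-9786) = -303992304)
y - 1*(-49230) = -303992304 - 1*(-49230) = -303992304 + 49230 = -303943074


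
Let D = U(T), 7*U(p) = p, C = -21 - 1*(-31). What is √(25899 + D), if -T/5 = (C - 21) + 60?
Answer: 2*√6466 ≈ 160.82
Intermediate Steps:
C = 10 (C = -21 + 31 = 10)
T = -245 (T = -5*((10 - 21) + 60) = -5*(-11 + 60) = -5*49 = -245)
U(p) = p/7
D = -35 (D = (⅐)*(-245) = -35)
√(25899 + D) = √(25899 - 35) = √25864 = 2*√6466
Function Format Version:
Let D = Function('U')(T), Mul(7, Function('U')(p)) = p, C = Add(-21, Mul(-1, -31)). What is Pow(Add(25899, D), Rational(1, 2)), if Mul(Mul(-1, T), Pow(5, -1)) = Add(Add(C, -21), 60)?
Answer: Mul(2, Pow(6466, Rational(1, 2))) ≈ 160.82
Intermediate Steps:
C = 10 (C = Add(-21, 31) = 10)
T = -245 (T = Mul(-5, Add(Add(10, -21), 60)) = Mul(-5, Add(-11, 60)) = Mul(-5, 49) = -245)
Function('U')(p) = Mul(Rational(1, 7), p)
D = -35 (D = Mul(Rational(1, 7), -245) = -35)
Pow(Add(25899, D), Rational(1, 2)) = Pow(Add(25899, -35), Rational(1, 2)) = Pow(25864, Rational(1, 2)) = Mul(2, Pow(6466, Rational(1, 2)))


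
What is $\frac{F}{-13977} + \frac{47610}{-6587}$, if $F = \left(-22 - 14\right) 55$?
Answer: $- \frac{72489190}{10229611} \approx -7.0862$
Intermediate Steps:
$F = -1980$ ($F = \left(-36\right) 55 = -1980$)
$\frac{F}{-13977} + \frac{47610}{-6587} = - \frac{1980}{-13977} + \frac{47610}{-6587} = \left(-1980\right) \left(- \frac{1}{13977}\right) + 47610 \left(- \frac{1}{6587}\right) = \frac{220}{1553} - \frac{47610}{6587} = - \frac{72489190}{10229611}$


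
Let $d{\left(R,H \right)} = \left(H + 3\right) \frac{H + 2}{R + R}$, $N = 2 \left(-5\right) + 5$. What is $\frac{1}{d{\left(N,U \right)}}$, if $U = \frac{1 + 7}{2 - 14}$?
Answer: $- \frac{45}{14} \approx -3.2143$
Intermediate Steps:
$N = -5$ ($N = -10 + 5 = -5$)
$U = - \frac{2}{3}$ ($U = \frac{8}{-12} = 8 \left(- \frac{1}{12}\right) = - \frac{2}{3} \approx -0.66667$)
$d{\left(R,H \right)} = \frac{\left(2 + H\right) \left(3 + H\right)}{2 R}$ ($d{\left(R,H \right)} = \left(3 + H\right) \frac{2 + H}{2 R} = \frac{\left(2 + H\right) \left(3 + H\right)}{2 R}$)
$\frac{1}{d{\left(N,U \right)}} = \frac{1}{\frac{1}{2} \frac{1}{-5} \left(6 + \left(- \frac{2}{3}\right)^{2} + 5 \left(- \frac{2}{3}\right)\right)} = \frac{1}{\frac{1}{2} \left(- \frac{1}{5}\right) \left(6 + \frac{4}{9} - \frac{10}{3}\right)} = \frac{1}{\frac{1}{2} \left(- \frac{1}{5}\right) \frac{28}{9}} = \frac{1}{- \frac{14}{45}} = - \frac{45}{14}$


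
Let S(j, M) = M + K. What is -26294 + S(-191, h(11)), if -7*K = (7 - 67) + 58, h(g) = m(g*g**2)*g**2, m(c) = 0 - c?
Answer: -1311413/7 ≈ -1.8734e+5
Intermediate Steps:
m(c) = -c
h(g) = -g**5 (h(g) = (-g*g**2)*g**2 = (-g**3)*g**2 = -g**5)
K = 2/7 (K = -((7 - 67) + 58)/7 = -(-60 + 58)/7 = -1/7*(-2) = 2/7 ≈ 0.28571)
S(j, M) = 2/7 + M (S(j, M) = M + 2/7 = 2/7 + M)
-26294 + S(-191, h(11)) = -26294 + (2/7 - 1*11**5) = -26294 + (2/7 - 1*161051) = -26294 + (2/7 - 161051) = -26294 - 1127355/7 = -1311413/7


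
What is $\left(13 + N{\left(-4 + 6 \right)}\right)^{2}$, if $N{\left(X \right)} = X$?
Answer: $225$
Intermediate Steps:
$\left(13 + N{\left(-4 + 6 \right)}\right)^{2} = \left(13 + \left(-4 + 6\right)\right)^{2} = \left(13 + 2\right)^{2} = 15^{2} = 225$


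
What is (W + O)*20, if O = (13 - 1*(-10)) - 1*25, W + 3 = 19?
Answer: 280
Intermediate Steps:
W = 16 (W = -3 + 19 = 16)
O = -2 (O = (13 + 10) - 25 = 23 - 25 = -2)
(W + O)*20 = (16 - 2)*20 = 14*20 = 280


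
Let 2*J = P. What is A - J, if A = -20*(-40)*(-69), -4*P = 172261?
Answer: -269339/8 ≈ -33667.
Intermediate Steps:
P = -172261/4 (P = -1/4*172261 = -172261/4 ≈ -43065.)
J = -172261/8 (J = (1/2)*(-172261/4) = -172261/8 ≈ -21533.)
A = -55200 (A = 800*(-69) = -55200)
A - J = -55200 - 1*(-172261/8) = -55200 + 172261/8 = -269339/8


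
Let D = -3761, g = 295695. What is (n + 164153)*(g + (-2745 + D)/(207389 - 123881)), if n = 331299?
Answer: 3058535626553102/20877 ≈ 1.4650e+11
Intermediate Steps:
(n + 164153)*(g + (-2745 + D)/(207389 - 123881)) = (331299 + 164153)*(295695 + (-2745 - 3761)/(207389 - 123881)) = 495452*(295695 - 6506/83508) = 495452*(295695 - 6506*1/83508) = 495452*(295695 - 3253/41754) = 495452*(12346445777/41754) = 3058535626553102/20877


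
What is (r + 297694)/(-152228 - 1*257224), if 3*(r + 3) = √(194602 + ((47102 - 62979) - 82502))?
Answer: -297691/409452 - √96223/1228356 ≈ -0.72730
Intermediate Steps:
r = -3 + √96223/3 (r = -3 + √(194602 + ((47102 - 62979) - 82502))/3 = -3 + √(194602 + (-15877 - 82502))/3 = -3 + √(194602 - 98379)/3 = -3 + √96223/3 ≈ 100.40)
(r + 297694)/(-152228 - 1*257224) = ((-3 + √96223/3) + 297694)/(-152228 - 1*257224) = (297691 + √96223/3)/(-152228 - 257224) = (297691 + √96223/3)/(-409452) = (297691 + √96223/3)*(-1/409452) = -297691/409452 - √96223/1228356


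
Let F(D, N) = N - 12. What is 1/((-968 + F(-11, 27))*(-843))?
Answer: 1/803379 ≈ 1.2447e-6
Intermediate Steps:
F(D, N) = -12 + N
1/((-968 + F(-11, 27))*(-843)) = 1/((-968 + (-12 + 27))*(-843)) = -1/843/(-968 + 15) = -1/843/(-953) = -1/953*(-1/843) = 1/803379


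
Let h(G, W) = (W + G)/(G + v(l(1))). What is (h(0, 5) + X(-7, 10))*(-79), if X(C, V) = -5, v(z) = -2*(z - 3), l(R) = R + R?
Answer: 395/2 ≈ 197.50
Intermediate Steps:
l(R) = 2*R
v(z) = 6 - 2*z (v(z) = -2*(-3 + z) = 6 - 2*z)
h(G, W) = (G + W)/(2 + G) (h(G, W) = (W + G)/(G + (6 - 4)) = (G + W)/(G + (6 - 2*2)) = (G + W)/(G + (6 - 4)) = (G + W)/(G + 2) = (G + W)/(2 + G))
(h(0, 5) + X(-7, 10))*(-79) = ((0 + 5)/(2 + 0) - 5)*(-79) = (5/2 - 5)*(-79) = -5/2*(-79) = 395/2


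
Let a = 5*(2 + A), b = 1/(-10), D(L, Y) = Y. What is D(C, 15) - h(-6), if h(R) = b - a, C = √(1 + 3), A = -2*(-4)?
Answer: 651/10 ≈ 65.100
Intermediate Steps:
A = 8
C = 2 (C = √4 = 2)
b = -⅒ ≈ -0.10000
a = 50 (a = 5*(2 + 8) = 5*10 = 50)
h(R) = -501/10 (h(R) = -⅒ - 1*50 = -⅒ - 50 = -501/10)
D(C, 15) - h(-6) = 15 - 1*(-501/10) = 15 + 501/10 = 651/10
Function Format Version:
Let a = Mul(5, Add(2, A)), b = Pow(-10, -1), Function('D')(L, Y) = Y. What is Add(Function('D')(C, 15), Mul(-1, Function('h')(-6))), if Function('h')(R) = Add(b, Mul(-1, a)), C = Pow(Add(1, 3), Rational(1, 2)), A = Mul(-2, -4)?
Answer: Rational(651, 10) ≈ 65.100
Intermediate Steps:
A = 8
C = 2 (C = Pow(4, Rational(1, 2)) = 2)
b = Rational(-1, 10) ≈ -0.10000
a = 50 (a = Mul(5, Add(2, 8)) = Mul(5, 10) = 50)
Function('h')(R) = Rational(-501, 10) (Function('h')(R) = Add(Rational(-1, 10), Mul(-1, 50)) = Add(Rational(-1, 10), -50) = Rational(-501, 10))
Add(Function('D')(C, 15), Mul(-1, Function('h')(-6))) = Add(15, Mul(-1, Rational(-501, 10))) = Add(15, Rational(501, 10)) = Rational(651, 10)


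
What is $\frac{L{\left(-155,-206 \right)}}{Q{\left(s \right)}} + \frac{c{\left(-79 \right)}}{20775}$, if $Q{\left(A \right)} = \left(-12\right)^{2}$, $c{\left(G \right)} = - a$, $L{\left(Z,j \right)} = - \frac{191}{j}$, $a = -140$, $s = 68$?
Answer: $\frac{541399}{41084640} \approx 0.013178$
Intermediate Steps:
$c{\left(G \right)} = 140$ ($c{\left(G \right)} = \left(-1\right) \left(-140\right) = 140$)
$Q{\left(A \right)} = 144$
$\frac{L{\left(-155,-206 \right)}}{Q{\left(s \right)}} + \frac{c{\left(-79 \right)}}{20775} = \frac{\left(-191\right) \frac{1}{-206}}{144} + \frac{140}{20775} = \left(-191\right) \left(- \frac{1}{206}\right) \frac{1}{144} + 140 \cdot \frac{1}{20775} = \frac{191}{206} \cdot \frac{1}{144} + \frac{28}{4155} = \frac{191}{29664} + \frac{28}{4155} = \frac{541399}{41084640}$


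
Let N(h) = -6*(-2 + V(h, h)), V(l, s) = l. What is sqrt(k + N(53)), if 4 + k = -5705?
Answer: I*sqrt(6015) ≈ 77.556*I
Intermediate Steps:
k = -5709 (k = -4 - 5705 = -5709)
N(h) = 12 - 6*h (N(h) = -6*(-2 + h) = 12 - 6*h)
sqrt(k + N(53)) = sqrt(-5709 + (12 - 6*53)) = sqrt(-5709 + (12 - 318)) = sqrt(-5709 - 306) = sqrt(-6015) = I*sqrt(6015)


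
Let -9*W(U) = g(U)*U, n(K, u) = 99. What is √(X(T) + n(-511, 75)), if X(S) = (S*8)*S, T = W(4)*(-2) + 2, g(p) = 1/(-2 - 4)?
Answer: √92171/27 ≈ 11.244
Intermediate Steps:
g(p) = -⅙ (g(p) = 1/(-6) = -⅙)
W(U) = U/54 (W(U) = -(-1)*U/54 = U/54)
T = 50/27 (T = ((1/54)*4)*(-2) + 2 = (2/27)*(-2) + 2 = -4/27 + 2 = 50/27 ≈ 1.8519)
X(S) = 8*S² (X(S) = (8*S)*S = 8*S²)
√(X(T) + n(-511, 75)) = √(8*(50/27)² + 99) = √(8*(2500/729) + 99) = √(20000/729 + 99) = √(92171/729) = √92171/27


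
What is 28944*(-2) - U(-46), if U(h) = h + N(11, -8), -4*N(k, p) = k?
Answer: -231357/4 ≈ -57839.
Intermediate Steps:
N(k, p) = -k/4
U(h) = -11/4 + h (U(h) = h - ¼*11 = h - 11/4 = -11/4 + h)
28944*(-2) - U(-46) = 28944*(-2) - (-11/4 - 46) = -57888 - 1*(-195/4) = -57888 + 195/4 = -231357/4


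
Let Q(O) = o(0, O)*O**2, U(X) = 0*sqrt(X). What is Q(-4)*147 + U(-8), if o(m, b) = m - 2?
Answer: -4704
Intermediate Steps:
U(X) = 0
o(m, b) = -2 + m
Q(O) = -2*O**2 (Q(O) = (-2 + 0)*O**2 = -2*O**2)
Q(-4)*147 + U(-8) = -2*(-4)**2*147 + 0 = -2*16*147 + 0 = -32*147 + 0 = -4704 + 0 = -4704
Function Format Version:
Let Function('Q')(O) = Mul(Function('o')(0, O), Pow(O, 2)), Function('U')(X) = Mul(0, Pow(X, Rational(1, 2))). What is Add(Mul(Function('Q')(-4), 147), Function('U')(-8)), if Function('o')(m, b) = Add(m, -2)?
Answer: -4704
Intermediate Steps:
Function('U')(X) = 0
Function('o')(m, b) = Add(-2, m)
Function('Q')(O) = Mul(-2, Pow(O, 2)) (Function('Q')(O) = Mul(Add(-2, 0), Pow(O, 2)) = Mul(-2, Pow(O, 2)))
Add(Mul(Function('Q')(-4), 147), Function('U')(-8)) = Add(Mul(Mul(-2, Pow(-4, 2)), 147), 0) = Add(Mul(Mul(-2, 16), 147), 0) = Add(Mul(-32, 147), 0) = Add(-4704, 0) = -4704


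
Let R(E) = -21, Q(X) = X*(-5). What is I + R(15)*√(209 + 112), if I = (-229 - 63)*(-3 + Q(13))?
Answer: 19856 - 21*√321 ≈ 19480.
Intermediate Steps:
Q(X) = -5*X
I = 19856 (I = (-229 - 63)*(-3 - 5*13) = -292*(-3 - 65) = -292*(-68) = 19856)
I + R(15)*√(209 + 112) = 19856 - 21*√(209 + 112) = 19856 - 21*√321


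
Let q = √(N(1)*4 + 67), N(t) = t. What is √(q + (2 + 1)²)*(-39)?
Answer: -39*√(9 + √71) ≈ -162.80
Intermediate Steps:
q = √71 (q = √(1*4 + 67) = √(4 + 67) = √71 ≈ 8.4261)
√(q + (2 + 1)²)*(-39) = √(√71 + (2 + 1)²)*(-39) = √(√71 + 3²)*(-39) = √(√71 + 9)*(-39) = √(9 + √71)*(-39) = -39*√(9 + √71)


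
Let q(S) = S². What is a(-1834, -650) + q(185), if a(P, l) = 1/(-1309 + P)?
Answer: 107569174/3143 ≈ 34225.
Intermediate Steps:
a(-1834, -650) + q(185) = 1/(-1309 - 1834) + 185² = 1/(-3143) + 34225 = -1/3143 + 34225 = 107569174/3143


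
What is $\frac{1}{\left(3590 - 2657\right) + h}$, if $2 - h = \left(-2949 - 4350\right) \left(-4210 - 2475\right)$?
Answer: $- \frac{1}{48792880} \approx -2.0495 \cdot 10^{-8}$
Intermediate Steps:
$h = -48793813$ ($h = 2 - \left(-2949 - 4350\right) \left(-4210 - 2475\right) = 2 - \left(-7299\right) \left(-6685\right) = 2 - 48793815 = -48793813$)
$\frac{1}{\left(3590 - 2657\right) + h} = \frac{1}{\left(3590 - 2657\right) - 48793813} = \frac{1}{933 - 48793813} = \frac{1}{-48792880} = - \frac{1}{48792880}$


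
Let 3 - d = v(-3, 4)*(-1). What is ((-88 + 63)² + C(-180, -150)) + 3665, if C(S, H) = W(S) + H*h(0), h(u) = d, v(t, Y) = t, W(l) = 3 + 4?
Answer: 4297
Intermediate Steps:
W(l) = 7
d = 0 (d = 3 - (-3)*(-1) = 3 - 1*3 = 3 - 3 = 0)
h(u) = 0
C(S, H) = 7 (C(S, H) = 7 + H*0 = 7 + 0 = 7)
((-88 + 63)² + C(-180, -150)) + 3665 = ((-88 + 63)² + 7) + 3665 = ((-25)² + 7) + 3665 = (625 + 7) + 3665 = 632 + 3665 = 4297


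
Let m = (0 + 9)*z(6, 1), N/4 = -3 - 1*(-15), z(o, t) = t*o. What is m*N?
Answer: 2592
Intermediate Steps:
z(o, t) = o*t
N = 48 (N = 4*(-3 - 1*(-15)) = 4*(-3 + 15) = 4*12 = 48)
m = 54 (m = (0 + 9)*(6*1) = 9*6 = 54)
m*N = 54*48 = 2592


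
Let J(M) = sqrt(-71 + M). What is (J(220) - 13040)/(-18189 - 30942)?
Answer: 13040/49131 - sqrt(149)/49131 ≈ 0.26516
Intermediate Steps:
(J(220) - 13040)/(-18189 - 30942) = (sqrt(-71 + 220) - 13040)/(-18189 - 30942) = (sqrt(149) - 13040)/(-49131) = (-13040 + sqrt(149))*(-1/49131) = 13040/49131 - sqrt(149)/49131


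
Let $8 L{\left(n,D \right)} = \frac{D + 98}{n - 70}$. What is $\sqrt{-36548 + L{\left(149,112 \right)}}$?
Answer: $\frac{i \sqrt{912375977}}{158} \approx 191.17 i$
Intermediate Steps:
$L{\left(n,D \right)} = \frac{98 + D}{8 \left(-70 + n\right)}$ ($L{\left(n,D \right)} = \frac{\left(D + 98\right) \frac{1}{n - 70}}{8} = \frac{\left(98 + D\right) \frac{1}{-70 + n}}{8} = \frac{\frac{1}{-70 + n} \left(98 + D\right)}{8} = \frac{98 + D}{8 \left(-70 + n\right)}$)
$\sqrt{-36548 + L{\left(149,112 \right)}} = \sqrt{-36548 + \frac{98 + 112}{8 \left(-70 + 149\right)}} = \sqrt{-36548 + \frac{1}{8} \cdot \frac{1}{79} \cdot 210} = \sqrt{-36548 + \frac{105}{316}} = \sqrt{- \frac{11549063}{316}} = \frac{i \sqrt{912375977}}{158}$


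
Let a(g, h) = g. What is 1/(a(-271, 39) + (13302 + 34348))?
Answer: 1/47379 ≈ 2.1106e-5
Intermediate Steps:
1/(a(-271, 39) + (13302 + 34348)) = 1/(-271 + (13302 + 34348)) = 1/(-271 + 47650) = 1/47379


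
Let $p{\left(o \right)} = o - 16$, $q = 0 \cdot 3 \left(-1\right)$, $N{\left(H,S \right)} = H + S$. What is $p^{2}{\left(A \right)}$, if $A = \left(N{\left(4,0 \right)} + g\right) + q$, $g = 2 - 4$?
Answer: $196$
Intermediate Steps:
$g = -2$ ($g = 2 - 4 = -2$)
$q = 0$ ($q = 0 \left(-1\right) = 0$)
$A = 2$ ($A = \left(\left(4 + 0\right) - 2\right) + 0 = \left(4 - 2\right) + 0 = 2 + 0 = 2$)
$p{\left(o \right)} = -16 + o$
$p^{2}{\left(A \right)} = \left(-16 + 2\right)^{2} = \left(-14\right)^{2} = 196$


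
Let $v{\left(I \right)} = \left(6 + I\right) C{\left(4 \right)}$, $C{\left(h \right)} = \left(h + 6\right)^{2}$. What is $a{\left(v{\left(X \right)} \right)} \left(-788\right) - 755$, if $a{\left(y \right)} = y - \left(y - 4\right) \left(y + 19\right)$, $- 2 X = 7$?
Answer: $51947357$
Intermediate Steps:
$X = - \frac{7}{2}$ ($X = \left(- \frac{1}{2}\right) 7 = - \frac{7}{2} \approx -3.5$)
$C{\left(h \right)} = \left(6 + h\right)^{2}$
$v{\left(I \right)} = 600 + 100 I$ ($v{\left(I \right)} = \left(6 + I\right) \left(6 + 4\right)^{2} = \left(6 + I\right) 10^{2} = \left(6 + I\right) 100 = 600 + 100 I$)
$a{\left(y \right)} = y - \left(-4 + y\right) \left(19 + y\right)$
$a{\left(v{\left(X \right)} \right)} \left(-788\right) - 755 = \left(76 - \left(600 + 100 \left(- \frac{7}{2}\right)\right)^{2} - 14 \left(600 + 100 \left(- \frac{7}{2}\right)\right)\right) \left(-788\right) - 755 = \left(76 - \left(600 - 350\right)^{2} - 14 \left(600 - 350\right)\right) \left(-788\right) - 755 = \left(76 - 250^{2} - 3500\right) \left(-788\right) - 755 = \left(76 - 62500 - 3500\right) \left(-788\right) - 755 = \left(-65924\right) \left(-788\right) - 755 = 51948112 - 755 = 51947357$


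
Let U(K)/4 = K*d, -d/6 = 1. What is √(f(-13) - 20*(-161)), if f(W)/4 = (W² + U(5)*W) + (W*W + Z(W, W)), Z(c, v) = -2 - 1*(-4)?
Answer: 2*√2705 ≈ 104.02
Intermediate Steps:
d = -6 (d = -6*1 = -6)
U(K) = -24*K (U(K) = 4*(K*(-6)) = 4*(-6*K) = -24*K)
Z(c, v) = 2 (Z(c, v) = -2 + 4 = 2)
f(W) = 8 - 480*W + 8*W² (f(W) = 4*((W² + (-24*5)*W) + (W*W + 2)) = 4*((W² - 120*W) + (W² + 2)) = 4*((W² - 120*W) + (2 + W²)) = 4*(2 - 120*W + 2*W²) = 8 - 480*W + 8*W²)
√(f(-13) - 20*(-161)) = √((8 - 480*(-13) + 8*(-13)²) - 20*(-161)) = √((8 + 6240 + 8*169) + 3220) = √((8 + 6240 + 1352) + 3220) = √(7600 + 3220) = √10820 = 2*√2705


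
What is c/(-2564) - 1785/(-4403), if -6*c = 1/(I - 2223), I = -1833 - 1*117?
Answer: 962961443/2375304984 ≈ 0.40541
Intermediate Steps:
I = -1950 (I = -1833 - 117 = -1950)
c = 1/25038 (c = -1/(6*(-1950 - 2223)) = -⅙/(-4173) = -⅙*(-1/4173) = 1/25038 ≈ 3.9939e-5)
c/(-2564) - 1785/(-4403) = (1/25038)/(-2564) - 1785/(-4403) = (1/25038)*(-1/2564) - 1785*(-1/4403) = -1/64197432 + 15/37 = 962961443/2375304984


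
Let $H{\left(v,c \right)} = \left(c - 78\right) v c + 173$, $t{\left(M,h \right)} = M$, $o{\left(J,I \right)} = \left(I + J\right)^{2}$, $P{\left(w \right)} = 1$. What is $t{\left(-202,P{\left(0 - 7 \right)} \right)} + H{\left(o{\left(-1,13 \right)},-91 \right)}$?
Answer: $2214547$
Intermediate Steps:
$H{\left(v,c \right)} = 173 + c v \left(-78 + c\right)$ ($H{\left(v,c \right)} = \left(c - 78\right) v c + 173 = \left(-78 + c\right) v c + 173 = v \left(-78 + c\right) c + 173 = c v \left(-78 + c\right) + 173 = 173 + c v \left(-78 + c\right)$)
$t{\left(-202,P{\left(0 - 7 \right)} \right)} + H{\left(o{\left(-1,13 \right)},-91 \right)} = -202 + \left(173 + \left(13 - 1\right)^{2} \left(-91\right)^{2} - - 7098 \left(13 - 1\right)^{2}\right) = -202 + \left(173 + 12^{2} \cdot 8281 - - 7098 \cdot 12^{2}\right) = -202 + \left(173 + 144 \cdot 8281 - \left(-7098\right) 144\right) = -202 + \left(173 + 1192464 + 1022112\right) = -202 + 2214749 = 2214547$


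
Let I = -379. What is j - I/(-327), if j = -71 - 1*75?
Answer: -48121/327 ≈ -147.16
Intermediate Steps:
j = -146 (j = -71 - 75 = -146)
j - I/(-327) = -146 - (-379)/(-327) = -146 - (-379)*(-1)/327 = -146 - 1*379/327 = -146 - 379/327 = -48121/327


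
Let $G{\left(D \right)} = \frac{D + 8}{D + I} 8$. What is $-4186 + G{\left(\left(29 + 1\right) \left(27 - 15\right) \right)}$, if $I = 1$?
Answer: $- \frac{1508202}{361} \approx -4177.8$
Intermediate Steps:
$G{\left(D \right)} = \frac{8 \left(8 + D\right)}{1 + D}$ ($G{\left(D \right)} = \frac{D + 8}{D + 1} \cdot 8 = \frac{8 + D}{1 + D} 8 = \frac{8 \left(8 + D\right)}{1 + D}$)
$-4186 + G{\left(\left(29 + 1\right) \left(27 - 15\right) \right)} = -4186 + \frac{8 \left(8 + \left(29 + 1\right) \left(27 - 15\right)\right)}{1 + \left(29 + 1\right) \left(27 - 15\right)} = -4186 + \frac{8 \left(8 + 30 \cdot 12\right)}{1 + 30 \cdot 12} = -4186 + \frac{8 \left(8 + 360\right)}{1 + 360} = -4186 + 8 \cdot \frac{1}{361} \cdot 368 = -4186 + \frac{2944}{361} = - \frac{1508202}{361}$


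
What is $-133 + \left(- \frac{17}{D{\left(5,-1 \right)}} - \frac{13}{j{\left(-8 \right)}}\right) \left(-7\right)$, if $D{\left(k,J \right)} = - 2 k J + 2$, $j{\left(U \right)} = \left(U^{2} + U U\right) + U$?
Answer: $- \frac{4893}{40} \approx -122.32$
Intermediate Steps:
$j{\left(U \right)} = U + 2 U^{2}$ ($j{\left(U \right)} = \left(U^{2} + U^{2}\right) + U = 2 U^{2} + U = U + 2 U^{2}$)
$D{\left(k,J \right)} = 2 - 2 J k$ ($D{\left(k,J \right)} = - 2 J k + 2 = 2 - 2 J k$)
$-133 + \left(- \frac{17}{D{\left(5,-1 \right)}} - \frac{13}{j{\left(-8 \right)}}\right) \left(-7\right) = -133 + \left(- \frac{17}{2 - \left(-2\right) 5} - \frac{13}{\left(-8\right) \left(1 + 2 \left(-8\right)\right)}\right) \left(-7\right) = -133 + \left(- \frac{17}{2 + 10} - \frac{13}{\left(-8\right) \left(1 - 16\right)}\right) \left(-7\right) = -133 + \left(- \frac{17}{12} - \frac{13}{\left(-8\right) \left(-15\right)}\right) \left(-7\right) = -133 + \left(\left(-17\right) \frac{1}{12} - \frac{13}{120}\right) \left(-7\right) = -133 + \left(- \frac{17}{12} - \frac{13}{120}\right) \left(-7\right) = -133 - - \frac{427}{40} = -133 + \frac{427}{40} = - \frac{4893}{40}$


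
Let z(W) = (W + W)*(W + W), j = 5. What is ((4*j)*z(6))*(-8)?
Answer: -23040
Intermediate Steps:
z(W) = 4*W**2 (z(W) = (2*W)*(2*W) = 4*W**2)
((4*j)*z(6))*(-8) = ((4*5)*(4*6**2))*(-8) = (20*(4*36))*(-8) = (20*144)*(-8) = 2880*(-8) = -23040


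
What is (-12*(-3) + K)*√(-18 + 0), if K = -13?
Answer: 69*I*√2 ≈ 97.581*I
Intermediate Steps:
(-12*(-3) + K)*√(-18 + 0) = (-12*(-3) - 13)*√(-18 + 0) = (-4*(-9) - 13)*√(-18) = (36 - 13)*(3*I*√2) = 23*(3*I*√2) = 69*I*√2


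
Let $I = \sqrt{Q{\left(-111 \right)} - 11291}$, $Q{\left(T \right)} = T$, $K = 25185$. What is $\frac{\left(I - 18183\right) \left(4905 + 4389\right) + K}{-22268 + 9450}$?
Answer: $\frac{12997509}{986} - \frac{4647 i \sqrt{11402}}{6409} \approx 13182.0 - 77.423 i$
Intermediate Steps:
$I = i \sqrt{11402}$ ($I = \sqrt{-111 - 11291} = \sqrt{-11402} = i \sqrt{11402} \approx 106.78 i$)
$\frac{\left(I - 18183\right) \left(4905 + 4389\right) + K}{-22268 + 9450} = \frac{\left(i \sqrt{11402} - 18183\right) \left(4905 + 4389\right) + 25185}{-22268 + 9450} = \frac{\left(-18183 + i \sqrt{11402}\right) 9294 + 25185}{-12818} = \left(\left(-168992802 + 9294 i \sqrt{11402}\right) + 25185\right) \left(- \frac{1}{12818}\right) = \left(-168967617 + 9294 i \sqrt{11402}\right) \left(- \frac{1}{12818}\right) = \frac{12997509}{986} - \frac{4647 i \sqrt{11402}}{6409}$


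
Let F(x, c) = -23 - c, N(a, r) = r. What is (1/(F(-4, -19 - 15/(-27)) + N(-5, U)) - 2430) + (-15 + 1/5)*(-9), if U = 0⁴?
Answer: -470889/205 ≈ -2297.0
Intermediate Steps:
U = 0
(1/(F(-4, -19 - 15/(-27)) + N(-5, U)) - 2430) + (-15 + 1/5)*(-9) = (1/((-23 - (-19 - 15/(-27))) + 0) - 2430) + (-15 + 1/5)*(-9) = (1/((-23 - (-19 - 15*(-1)/27)) + 0) - 2430) + (-15 + ⅕)*(-9) = (1/((-23 - (-19 - 1*(-5/9))) + 0) - 2430) - 74/5*(-9) = (1/((-23 - (-19 + 5/9)) + 0) - 2430) + 666/5 = (1/((-23 - 1*(-166/9)) + 0) - 2430) + 666/5 = (1/((-23 + 166/9) + 0) - 2430) + 666/5 = (1/(-41/9 + 0) - 2430) + 666/5 = (1/(-41/9) - 2430) + 666/5 = (-9/41 - 2430) + 666/5 = -99639/41 + 666/5 = -470889/205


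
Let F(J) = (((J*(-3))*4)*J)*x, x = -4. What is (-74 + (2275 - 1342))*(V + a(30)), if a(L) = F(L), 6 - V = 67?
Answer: 37056401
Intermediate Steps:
V = -61 (V = 6 - 1*67 = 6 - 67 = -61)
F(J) = 48*J**2 (F(J) = (((J*(-3))*4)*J)*(-4) = ((-3*J*4)*J)*(-4) = ((-12*J)*J)*(-4) = -12*J**2*(-4) = 48*J**2)
a(L) = 48*L**2
(-74 + (2275 - 1342))*(V + a(30)) = (-74 + (2275 - 1342))*(-61 + 48*30**2) = (-74 + 933)*(-61 + 48*900) = 859*(-61 + 43200) = 859*43139 = 37056401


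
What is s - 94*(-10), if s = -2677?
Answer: -1737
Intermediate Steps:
s - 94*(-10) = -2677 - 94*(-10) = -2677 - 1*(-940) = -2677 + 940 = -1737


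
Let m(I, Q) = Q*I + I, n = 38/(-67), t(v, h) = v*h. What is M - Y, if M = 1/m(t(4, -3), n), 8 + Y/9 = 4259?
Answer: -13314199/348 ≈ -38259.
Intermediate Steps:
t(v, h) = h*v
n = -38/67 (n = 38*(-1/67) = -38/67 ≈ -0.56716)
m(I, Q) = I + I*Q (m(I, Q) = I*Q + I = I + I*Q)
Y = 38259 (Y = -72 + 9*4259 = -72 + 38331 = 38259)
M = -67/348 (M = 1/((-3*4)*(1 - 38/67)) = 1/(-12*29/67) = 1/(-348/67) = -67/348 ≈ -0.19253)
M - Y = -67/348 - 1*38259 = -67/348 - 38259 = -13314199/348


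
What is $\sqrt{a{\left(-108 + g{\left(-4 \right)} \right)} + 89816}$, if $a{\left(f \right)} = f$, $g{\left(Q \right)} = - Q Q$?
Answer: $2 \sqrt{22423} \approx 299.49$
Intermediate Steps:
$g{\left(Q \right)} = - Q^{2}$
$\sqrt{a{\left(-108 + g{\left(-4 \right)} \right)} + 89816} = \sqrt{\left(-108 - \left(-4\right)^{2}\right) + 89816} = \sqrt{\left(-108 - 16\right) + 89816} = \sqrt{-124 + 89816} = \sqrt{89692} = 2 \sqrt{22423}$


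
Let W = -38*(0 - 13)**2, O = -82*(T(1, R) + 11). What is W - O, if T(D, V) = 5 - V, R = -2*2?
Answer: -4782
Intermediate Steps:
R = -4
O = -1640 (O = -82*((5 - 1*(-4)) + 11) = -82*((5 + 4) + 11) = -82*(9 + 11) = -82*20 = -1640)
W = -6422 (W = -38*(-13)**2 = -38*169 = -6422)
W - O = -6422 - 1*(-1640) = -6422 + 1640 = -4782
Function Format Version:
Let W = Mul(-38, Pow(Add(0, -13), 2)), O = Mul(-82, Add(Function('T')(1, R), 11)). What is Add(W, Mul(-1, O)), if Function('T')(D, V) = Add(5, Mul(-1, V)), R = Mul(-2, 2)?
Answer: -4782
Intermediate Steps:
R = -4
O = -1640 (O = Mul(-82, Add(Add(5, Mul(-1, -4)), 11)) = Mul(-82, Add(Add(5, 4), 11)) = Mul(-82, Add(9, 11)) = Mul(-82, 20) = -1640)
W = -6422 (W = Mul(-38, Pow(-13, 2)) = Mul(-38, 169) = -6422)
Add(W, Mul(-1, O)) = Add(-6422, Mul(-1, -1640)) = Add(-6422, 1640) = -4782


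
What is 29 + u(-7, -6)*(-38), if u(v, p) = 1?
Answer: -9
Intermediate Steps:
29 + u(-7, -6)*(-38) = 29 + 1*(-38) = 29 - 38 = -9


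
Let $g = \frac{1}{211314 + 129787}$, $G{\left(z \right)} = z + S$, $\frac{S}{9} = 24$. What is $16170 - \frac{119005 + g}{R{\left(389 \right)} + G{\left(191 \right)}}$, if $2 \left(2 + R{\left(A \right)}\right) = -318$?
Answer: $\frac{658122827657}{41955423} \approx 15686.0$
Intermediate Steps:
$S = 216$ ($S = 9 \cdot 24 = 216$)
$R{\left(A \right)} = -161$ ($R{\left(A \right)} = -2 + \frac{1}{2} \left(-318\right) = -2 - 159 = -161$)
$G{\left(z \right)} = 216 + z$ ($G{\left(z \right)} = z + 216 = 216 + z$)
$g = \frac{1}{341101} \approx 2.9317 \cdot 10^{-6}$
$16170 - \frac{119005 + g}{R{\left(389 \right)} + G{\left(191 \right)}} = 16170 - \frac{119005 + \frac{1}{341101}}{-161 + \left(216 + 191\right)} = 16170 - \frac{40592724506}{341101 \left(-161 + 407\right)} = 16170 - \frac{40592724506}{341101 \cdot 246} = 16170 - \frac{40592724506}{341101} \cdot \frac{1}{246} = 16170 - \frac{20296362253}{41955423} = \frac{658122827657}{41955423}$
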